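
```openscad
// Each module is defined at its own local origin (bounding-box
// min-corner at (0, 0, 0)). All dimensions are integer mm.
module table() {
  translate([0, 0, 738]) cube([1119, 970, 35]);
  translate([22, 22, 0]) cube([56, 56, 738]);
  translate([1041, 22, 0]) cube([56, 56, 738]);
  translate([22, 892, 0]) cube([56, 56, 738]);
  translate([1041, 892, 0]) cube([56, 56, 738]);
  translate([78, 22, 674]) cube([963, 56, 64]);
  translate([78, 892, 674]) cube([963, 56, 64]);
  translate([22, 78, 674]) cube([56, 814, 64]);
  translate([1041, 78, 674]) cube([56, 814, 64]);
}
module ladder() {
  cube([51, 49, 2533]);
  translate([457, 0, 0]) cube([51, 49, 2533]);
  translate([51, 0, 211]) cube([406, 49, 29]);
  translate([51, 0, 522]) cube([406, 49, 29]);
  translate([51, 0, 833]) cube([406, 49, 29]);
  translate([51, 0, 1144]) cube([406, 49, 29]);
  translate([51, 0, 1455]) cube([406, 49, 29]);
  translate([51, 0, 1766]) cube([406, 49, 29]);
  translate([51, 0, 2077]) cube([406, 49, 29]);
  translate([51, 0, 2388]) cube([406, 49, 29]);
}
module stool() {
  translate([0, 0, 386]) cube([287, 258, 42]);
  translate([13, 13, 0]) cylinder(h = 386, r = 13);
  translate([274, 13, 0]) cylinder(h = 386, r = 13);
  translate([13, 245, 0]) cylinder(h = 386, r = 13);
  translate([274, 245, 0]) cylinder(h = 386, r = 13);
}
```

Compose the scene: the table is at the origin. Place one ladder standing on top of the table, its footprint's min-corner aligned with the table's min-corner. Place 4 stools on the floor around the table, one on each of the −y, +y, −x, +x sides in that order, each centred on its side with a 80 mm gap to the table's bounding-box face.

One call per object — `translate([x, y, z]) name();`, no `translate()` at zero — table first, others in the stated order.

table();
translate([0, 0, 773]) ladder();
translate([416, -338, 0]) stool();
translate([416, 1050, 0]) stool();
translate([-367, 356, 0]) stool();
translate([1199, 356, 0]) stool();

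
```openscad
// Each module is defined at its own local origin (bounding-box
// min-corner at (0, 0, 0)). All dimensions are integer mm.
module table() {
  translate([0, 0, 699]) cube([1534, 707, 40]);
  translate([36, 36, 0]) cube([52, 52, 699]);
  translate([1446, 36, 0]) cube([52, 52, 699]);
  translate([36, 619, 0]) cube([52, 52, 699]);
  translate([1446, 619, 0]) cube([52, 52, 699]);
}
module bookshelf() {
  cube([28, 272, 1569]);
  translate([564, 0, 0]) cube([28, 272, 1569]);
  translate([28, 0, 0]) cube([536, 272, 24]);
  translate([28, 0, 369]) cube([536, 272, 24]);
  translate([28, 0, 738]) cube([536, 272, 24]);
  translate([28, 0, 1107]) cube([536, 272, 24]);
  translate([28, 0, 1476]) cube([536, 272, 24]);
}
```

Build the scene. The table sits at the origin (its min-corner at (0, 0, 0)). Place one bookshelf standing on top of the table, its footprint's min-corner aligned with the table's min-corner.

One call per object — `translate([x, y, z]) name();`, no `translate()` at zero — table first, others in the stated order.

table();
translate([0, 0, 739]) bookshelf();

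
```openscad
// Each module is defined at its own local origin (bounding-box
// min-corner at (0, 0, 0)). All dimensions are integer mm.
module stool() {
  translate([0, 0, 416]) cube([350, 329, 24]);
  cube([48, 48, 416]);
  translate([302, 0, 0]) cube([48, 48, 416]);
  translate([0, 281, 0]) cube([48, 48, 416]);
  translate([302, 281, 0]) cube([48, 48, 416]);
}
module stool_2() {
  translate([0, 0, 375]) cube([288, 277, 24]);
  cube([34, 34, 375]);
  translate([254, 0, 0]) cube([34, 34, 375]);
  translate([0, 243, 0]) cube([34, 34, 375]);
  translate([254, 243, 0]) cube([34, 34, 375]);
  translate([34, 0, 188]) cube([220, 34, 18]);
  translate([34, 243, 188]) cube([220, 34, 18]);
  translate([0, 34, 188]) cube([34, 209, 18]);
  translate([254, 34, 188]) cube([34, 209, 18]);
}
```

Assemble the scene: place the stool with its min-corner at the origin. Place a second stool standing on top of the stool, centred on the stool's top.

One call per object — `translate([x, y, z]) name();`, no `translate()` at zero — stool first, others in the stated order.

stool();
translate([31, 26, 440]) stool_2();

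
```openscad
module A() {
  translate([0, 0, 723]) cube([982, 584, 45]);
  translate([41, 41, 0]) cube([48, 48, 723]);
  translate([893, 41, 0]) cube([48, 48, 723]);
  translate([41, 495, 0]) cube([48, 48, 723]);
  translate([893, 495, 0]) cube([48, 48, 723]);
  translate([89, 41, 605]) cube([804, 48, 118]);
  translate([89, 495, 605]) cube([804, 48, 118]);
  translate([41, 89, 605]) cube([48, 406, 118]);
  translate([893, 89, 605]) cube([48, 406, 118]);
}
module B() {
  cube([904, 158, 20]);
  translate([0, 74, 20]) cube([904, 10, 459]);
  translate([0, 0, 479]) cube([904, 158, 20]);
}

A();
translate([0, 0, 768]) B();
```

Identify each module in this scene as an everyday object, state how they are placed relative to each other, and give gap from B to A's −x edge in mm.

The I-beam's min-x is at 0; the table's min-x is 0; gap = 0 mm.

A is a table. B is an I-beam. The I-beam is on top of the table. The gap from the I-beam to the table's −x edge is 0 mm.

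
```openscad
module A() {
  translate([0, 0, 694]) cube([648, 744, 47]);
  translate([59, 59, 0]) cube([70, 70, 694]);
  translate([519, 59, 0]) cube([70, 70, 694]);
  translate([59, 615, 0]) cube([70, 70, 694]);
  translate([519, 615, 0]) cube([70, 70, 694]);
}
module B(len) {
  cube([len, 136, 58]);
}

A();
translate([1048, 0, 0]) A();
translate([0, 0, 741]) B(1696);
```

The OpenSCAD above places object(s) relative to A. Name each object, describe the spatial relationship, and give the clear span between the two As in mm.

A is a table. B is a beam. A beam spans the tops of two tables. The clear span between the two tables is 400 mm.

Second table starts at x = 1048; first ends at x = 648; clear span = 1048 − 648 = 400 mm.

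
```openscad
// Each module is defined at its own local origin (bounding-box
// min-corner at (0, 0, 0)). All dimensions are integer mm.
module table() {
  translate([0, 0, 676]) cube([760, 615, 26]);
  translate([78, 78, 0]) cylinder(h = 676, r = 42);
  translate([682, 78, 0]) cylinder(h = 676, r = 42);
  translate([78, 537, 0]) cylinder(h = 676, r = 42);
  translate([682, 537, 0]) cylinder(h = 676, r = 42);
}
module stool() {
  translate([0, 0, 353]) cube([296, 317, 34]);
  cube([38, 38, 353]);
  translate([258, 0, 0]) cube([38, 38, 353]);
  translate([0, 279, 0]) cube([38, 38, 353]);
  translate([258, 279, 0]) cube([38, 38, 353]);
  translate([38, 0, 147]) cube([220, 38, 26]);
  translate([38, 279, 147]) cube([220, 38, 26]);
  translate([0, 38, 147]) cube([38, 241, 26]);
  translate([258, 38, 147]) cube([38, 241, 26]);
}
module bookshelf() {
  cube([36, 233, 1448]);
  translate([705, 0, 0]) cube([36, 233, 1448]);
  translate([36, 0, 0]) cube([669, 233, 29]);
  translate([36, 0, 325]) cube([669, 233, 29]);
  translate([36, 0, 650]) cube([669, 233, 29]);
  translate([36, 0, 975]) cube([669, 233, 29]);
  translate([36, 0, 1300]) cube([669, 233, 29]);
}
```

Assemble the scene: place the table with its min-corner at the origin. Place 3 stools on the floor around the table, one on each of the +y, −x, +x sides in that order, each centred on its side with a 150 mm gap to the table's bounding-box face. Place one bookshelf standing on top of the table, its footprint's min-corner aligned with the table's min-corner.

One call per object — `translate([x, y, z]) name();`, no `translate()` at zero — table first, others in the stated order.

table();
translate([232, 765, 0]) stool();
translate([-446, 149, 0]) stool();
translate([910, 149, 0]) stool();
translate([0, 0, 702]) bookshelf();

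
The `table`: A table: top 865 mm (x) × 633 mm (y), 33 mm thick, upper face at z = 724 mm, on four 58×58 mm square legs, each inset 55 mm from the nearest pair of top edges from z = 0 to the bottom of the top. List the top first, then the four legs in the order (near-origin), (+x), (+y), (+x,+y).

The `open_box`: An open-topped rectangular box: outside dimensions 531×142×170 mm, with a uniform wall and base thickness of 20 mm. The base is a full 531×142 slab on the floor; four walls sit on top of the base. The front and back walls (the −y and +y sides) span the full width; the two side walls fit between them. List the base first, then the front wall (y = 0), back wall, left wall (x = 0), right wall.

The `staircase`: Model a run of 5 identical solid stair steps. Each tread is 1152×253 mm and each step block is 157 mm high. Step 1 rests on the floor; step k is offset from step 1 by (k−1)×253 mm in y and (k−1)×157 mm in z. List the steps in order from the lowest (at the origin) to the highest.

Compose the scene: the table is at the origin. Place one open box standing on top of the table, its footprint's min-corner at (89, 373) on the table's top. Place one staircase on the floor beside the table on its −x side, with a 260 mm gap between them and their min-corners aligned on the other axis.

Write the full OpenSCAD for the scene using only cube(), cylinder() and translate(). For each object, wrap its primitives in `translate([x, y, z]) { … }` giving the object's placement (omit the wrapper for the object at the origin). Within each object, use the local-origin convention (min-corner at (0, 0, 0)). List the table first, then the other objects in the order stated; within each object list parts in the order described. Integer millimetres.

translate([0, 0, 691]) cube([865, 633, 33]);
translate([55, 55, 0]) cube([58, 58, 691]);
translate([752, 55, 0]) cube([58, 58, 691]);
translate([55, 520, 0]) cube([58, 58, 691]);
translate([752, 520, 0]) cube([58, 58, 691]);
translate([89, 373, 724]) {
  cube([531, 142, 20]);
  translate([0, 0, 20]) cube([531, 20, 150]);
  translate([0, 122, 20]) cube([531, 20, 150]);
  translate([0, 20, 20]) cube([20, 102, 150]);
  translate([511, 20, 20]) cube([20, 102, 150]);
}
translate([-1412, 0, 0]) {
  cube([1152, 253, 157]);
  translate([0, 253, 157]) cube([1152, 253, 157]);
  translate([0, 506, 314]) cube([1152, 253, 157]);
  translate([0, 759, 471]) cube([1152, 253, 157]);
  translate([0, 1012, 628]) cube([1152, 253, 157]);
}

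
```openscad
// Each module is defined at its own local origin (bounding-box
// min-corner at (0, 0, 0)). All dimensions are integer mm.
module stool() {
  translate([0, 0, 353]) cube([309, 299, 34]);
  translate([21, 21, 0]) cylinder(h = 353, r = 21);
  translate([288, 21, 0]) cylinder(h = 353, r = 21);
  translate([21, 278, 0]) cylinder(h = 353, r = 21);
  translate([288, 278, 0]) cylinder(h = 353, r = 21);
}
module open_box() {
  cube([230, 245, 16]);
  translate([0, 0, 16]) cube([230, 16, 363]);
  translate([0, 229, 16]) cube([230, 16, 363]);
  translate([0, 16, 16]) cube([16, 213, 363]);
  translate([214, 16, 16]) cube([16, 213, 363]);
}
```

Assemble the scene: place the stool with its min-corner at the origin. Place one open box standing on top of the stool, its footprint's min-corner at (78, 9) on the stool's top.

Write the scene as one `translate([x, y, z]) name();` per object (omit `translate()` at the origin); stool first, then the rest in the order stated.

stool();
translate([78, 9, 387]) open_box();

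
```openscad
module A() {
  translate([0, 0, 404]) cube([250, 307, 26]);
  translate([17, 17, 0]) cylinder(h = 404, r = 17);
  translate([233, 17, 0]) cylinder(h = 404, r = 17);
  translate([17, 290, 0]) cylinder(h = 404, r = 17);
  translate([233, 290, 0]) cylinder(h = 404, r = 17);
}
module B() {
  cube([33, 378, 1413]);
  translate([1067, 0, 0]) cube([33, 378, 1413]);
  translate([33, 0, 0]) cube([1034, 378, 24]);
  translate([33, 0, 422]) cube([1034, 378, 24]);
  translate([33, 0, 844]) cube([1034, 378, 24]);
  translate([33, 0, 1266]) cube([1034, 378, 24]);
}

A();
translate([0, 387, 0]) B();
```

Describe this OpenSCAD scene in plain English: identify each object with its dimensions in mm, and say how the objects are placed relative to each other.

A is a simple wooden stool: a rectangular seat 250 mm (x) by 307 mm (y), 26 mm thick, top face at z = 430 mm, on four round legs, each 34 mm in diameter. The legs rest on z = 0, each leg's axis is inset half a diameter from the nearest pair of seat edges (so the leg's bounding box is flush with the corner).

B is a bookshelf 1100 mm wide overall, 378 mm deep and 1413 mm tall. The two sides are 33 mm thick vertical panels. 4 horizontal shelves of 24 mm thickness span between the inner faces of the sides; the lowest shelf sits on the floor and shelves are stacked with a clear vertical gap of 398 mm between each pair.

The bookshelf is on the floor beside the stool on its +y side.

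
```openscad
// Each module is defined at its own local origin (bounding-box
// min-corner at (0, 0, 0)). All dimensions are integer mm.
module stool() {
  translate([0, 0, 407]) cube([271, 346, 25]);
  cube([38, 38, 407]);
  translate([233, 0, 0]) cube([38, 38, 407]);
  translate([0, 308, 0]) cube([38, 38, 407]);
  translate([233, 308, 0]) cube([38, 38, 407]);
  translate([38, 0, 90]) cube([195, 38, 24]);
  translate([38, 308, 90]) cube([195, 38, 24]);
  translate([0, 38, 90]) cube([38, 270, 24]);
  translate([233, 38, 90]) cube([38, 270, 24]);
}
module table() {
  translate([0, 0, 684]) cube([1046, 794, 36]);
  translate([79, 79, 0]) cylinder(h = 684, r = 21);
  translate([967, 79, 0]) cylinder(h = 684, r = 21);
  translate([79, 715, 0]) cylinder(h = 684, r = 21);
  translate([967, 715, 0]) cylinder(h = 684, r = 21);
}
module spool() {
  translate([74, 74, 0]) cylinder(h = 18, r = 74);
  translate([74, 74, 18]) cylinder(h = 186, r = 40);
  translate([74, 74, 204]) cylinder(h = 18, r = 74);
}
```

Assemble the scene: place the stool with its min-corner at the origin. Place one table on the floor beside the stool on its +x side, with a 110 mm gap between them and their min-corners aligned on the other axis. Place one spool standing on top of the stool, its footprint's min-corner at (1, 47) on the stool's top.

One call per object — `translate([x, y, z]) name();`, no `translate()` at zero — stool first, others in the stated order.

stool();
translate([381, 0, 0]) table();
translate([1, 47, 432]) spool();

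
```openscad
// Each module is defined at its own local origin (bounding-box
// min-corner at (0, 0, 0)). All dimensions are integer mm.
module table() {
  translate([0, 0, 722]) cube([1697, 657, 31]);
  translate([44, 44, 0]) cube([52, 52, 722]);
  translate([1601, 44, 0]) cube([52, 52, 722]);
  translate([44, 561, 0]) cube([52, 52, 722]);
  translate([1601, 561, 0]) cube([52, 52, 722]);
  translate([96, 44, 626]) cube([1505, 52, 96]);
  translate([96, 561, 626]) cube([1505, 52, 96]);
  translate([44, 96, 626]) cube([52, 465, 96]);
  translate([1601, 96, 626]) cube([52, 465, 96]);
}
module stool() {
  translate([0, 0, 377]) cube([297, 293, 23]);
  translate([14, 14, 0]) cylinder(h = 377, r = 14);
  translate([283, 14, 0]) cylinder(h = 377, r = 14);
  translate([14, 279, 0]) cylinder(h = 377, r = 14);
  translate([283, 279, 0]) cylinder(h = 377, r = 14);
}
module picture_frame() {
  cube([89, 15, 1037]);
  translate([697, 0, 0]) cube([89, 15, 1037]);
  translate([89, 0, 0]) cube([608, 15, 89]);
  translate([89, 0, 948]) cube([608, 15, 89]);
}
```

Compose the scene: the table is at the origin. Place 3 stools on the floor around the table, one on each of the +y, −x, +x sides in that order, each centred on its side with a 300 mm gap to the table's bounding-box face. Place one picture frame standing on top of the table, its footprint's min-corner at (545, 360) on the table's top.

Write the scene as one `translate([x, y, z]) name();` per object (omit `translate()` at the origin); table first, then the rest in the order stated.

table();
translate([700, 957, 0]) stool();
translate([-597, 182, 0]) stool();
translate([1997, 182, 0]) stool();
translate([545, 360, 753]) picture_frame();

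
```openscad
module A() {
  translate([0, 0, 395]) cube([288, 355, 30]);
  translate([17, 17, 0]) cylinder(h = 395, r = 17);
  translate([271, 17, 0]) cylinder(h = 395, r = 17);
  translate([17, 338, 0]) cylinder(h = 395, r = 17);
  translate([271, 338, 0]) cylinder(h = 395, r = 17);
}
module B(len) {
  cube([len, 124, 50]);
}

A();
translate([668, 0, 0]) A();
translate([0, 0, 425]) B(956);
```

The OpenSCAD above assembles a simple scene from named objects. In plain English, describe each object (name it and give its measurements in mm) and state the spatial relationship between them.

A is a four-legged stool. The seat is a 288×355×30 mm slab whose top surface is at z = 425 mm; four round legs, each 34 mm in diameter, run from the floor (z = 0) to the underside of the seat, each leg's axis is inset half a diameter from the nearest pair of seat edges (so the leg's bounding box is flush with the corner).

B is a rectangular beam 956 mm long (x), 124 mm deep (y), 50 mm thick (z).

The beam spans the tops of two stools placed 380 mm apart, resting at z = 425 mm.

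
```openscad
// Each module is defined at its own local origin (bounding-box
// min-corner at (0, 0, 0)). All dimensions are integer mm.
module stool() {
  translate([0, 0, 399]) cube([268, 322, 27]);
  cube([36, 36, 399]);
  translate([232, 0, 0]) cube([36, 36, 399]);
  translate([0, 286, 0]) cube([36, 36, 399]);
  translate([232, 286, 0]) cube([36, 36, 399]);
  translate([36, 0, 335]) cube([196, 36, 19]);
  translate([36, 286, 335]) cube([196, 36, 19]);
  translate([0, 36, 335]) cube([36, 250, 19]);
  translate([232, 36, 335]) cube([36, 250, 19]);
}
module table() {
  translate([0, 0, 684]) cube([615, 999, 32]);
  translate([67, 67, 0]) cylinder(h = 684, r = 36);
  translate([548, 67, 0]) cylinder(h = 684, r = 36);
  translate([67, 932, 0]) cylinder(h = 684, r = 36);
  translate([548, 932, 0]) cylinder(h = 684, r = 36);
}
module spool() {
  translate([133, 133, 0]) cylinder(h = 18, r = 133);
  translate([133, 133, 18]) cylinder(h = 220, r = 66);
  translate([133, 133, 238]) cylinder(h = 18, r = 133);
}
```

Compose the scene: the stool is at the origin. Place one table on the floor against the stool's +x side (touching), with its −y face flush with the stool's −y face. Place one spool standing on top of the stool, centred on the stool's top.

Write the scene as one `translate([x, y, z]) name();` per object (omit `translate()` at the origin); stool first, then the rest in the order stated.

stool();
translate([268, 0, 0]) table();
translate([1, 28, 426]) spool();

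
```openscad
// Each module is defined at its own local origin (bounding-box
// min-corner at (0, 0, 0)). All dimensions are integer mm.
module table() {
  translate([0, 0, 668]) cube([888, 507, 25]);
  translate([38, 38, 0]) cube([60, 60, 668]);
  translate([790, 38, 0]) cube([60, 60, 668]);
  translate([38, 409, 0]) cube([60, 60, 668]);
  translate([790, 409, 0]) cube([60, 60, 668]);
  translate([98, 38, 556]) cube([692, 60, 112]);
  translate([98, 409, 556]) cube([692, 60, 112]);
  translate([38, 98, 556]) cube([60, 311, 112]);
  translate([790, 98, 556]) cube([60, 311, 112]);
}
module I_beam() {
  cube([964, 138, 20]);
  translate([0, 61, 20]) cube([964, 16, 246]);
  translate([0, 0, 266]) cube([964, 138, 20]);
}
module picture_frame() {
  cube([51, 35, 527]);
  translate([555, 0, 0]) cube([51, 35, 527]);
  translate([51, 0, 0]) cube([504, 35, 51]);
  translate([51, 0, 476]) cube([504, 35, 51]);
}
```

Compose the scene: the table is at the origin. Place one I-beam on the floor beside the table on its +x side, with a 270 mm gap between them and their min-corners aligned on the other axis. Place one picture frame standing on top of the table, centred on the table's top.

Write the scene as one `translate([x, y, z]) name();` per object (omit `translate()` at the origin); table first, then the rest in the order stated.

table();
translate([1158, 0, 0]) I_beam();
translate([141, 236, 693]) picture_frame();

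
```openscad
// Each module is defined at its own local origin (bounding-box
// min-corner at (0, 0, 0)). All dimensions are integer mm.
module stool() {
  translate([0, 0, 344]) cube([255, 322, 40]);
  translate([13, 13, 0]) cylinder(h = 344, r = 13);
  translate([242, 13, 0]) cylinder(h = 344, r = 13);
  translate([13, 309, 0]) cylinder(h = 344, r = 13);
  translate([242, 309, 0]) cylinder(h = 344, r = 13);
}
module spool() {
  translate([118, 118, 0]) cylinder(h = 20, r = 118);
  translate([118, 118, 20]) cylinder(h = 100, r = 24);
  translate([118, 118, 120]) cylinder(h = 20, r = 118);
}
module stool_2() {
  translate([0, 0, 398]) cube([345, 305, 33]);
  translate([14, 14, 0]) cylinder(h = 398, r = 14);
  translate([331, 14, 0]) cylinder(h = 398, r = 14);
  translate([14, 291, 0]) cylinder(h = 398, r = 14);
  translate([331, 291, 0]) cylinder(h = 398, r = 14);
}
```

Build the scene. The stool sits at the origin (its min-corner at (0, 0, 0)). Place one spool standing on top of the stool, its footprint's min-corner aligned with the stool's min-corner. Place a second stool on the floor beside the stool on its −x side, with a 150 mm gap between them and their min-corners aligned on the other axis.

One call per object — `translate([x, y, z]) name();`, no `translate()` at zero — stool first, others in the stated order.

stool();
translate([0, 0, 384]) spool();
translate([-495, 0, 0]) stool_2();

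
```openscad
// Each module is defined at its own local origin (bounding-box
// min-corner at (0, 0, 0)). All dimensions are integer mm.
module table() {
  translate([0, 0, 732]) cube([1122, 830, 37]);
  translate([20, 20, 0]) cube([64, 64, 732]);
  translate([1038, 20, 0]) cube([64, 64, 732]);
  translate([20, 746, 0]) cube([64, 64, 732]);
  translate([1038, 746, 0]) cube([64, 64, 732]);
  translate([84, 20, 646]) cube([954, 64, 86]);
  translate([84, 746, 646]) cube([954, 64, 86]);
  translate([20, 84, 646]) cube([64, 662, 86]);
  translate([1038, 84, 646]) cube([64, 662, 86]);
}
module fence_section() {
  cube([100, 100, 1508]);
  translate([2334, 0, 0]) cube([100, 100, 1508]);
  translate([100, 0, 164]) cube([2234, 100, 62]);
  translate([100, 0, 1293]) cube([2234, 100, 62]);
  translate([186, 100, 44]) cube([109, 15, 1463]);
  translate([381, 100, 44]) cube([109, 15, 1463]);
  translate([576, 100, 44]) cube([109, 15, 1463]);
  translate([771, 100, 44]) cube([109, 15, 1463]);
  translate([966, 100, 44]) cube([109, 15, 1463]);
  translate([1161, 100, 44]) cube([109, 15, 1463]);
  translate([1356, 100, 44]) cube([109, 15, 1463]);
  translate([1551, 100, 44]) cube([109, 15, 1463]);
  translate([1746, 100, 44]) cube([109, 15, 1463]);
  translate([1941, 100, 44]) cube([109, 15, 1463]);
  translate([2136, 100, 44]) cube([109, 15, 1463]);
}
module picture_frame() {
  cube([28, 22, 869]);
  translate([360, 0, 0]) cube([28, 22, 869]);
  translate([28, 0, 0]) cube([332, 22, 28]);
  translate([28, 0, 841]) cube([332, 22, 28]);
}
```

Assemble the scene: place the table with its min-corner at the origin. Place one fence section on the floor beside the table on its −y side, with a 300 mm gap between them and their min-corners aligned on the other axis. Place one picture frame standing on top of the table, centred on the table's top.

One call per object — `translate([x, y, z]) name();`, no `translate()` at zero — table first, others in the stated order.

table();
translate([0, -415, 0]) fence_section();
translate([367, 404, 769]) picture_frame();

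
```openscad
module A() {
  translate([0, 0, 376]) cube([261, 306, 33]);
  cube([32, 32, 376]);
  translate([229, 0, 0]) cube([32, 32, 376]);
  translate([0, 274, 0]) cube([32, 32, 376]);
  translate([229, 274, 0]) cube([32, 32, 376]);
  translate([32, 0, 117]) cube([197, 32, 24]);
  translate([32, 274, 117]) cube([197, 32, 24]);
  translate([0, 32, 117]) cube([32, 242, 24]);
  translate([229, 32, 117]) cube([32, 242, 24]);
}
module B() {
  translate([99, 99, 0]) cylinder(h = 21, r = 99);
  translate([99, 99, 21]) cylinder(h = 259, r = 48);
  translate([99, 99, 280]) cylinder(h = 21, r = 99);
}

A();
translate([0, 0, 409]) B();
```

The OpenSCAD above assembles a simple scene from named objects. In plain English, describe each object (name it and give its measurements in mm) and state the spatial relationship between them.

A is a four-legged stool. The seat is a 261×306×33 mm slab whose top surface is at z = 409 mm; four square legs, each 32×32 mm in cross-section, run from the floor (z = 0) to the underside of the seat, each flush with a corner of the seat. Four stretchers, 32 mm wide and 24 mm tall, connect adjacent legs with their undersides at z = 117 mm, each running between the inner faces of the legs it joins and aligned with the legs' outer faces on the other axis.

B is a spool: two coaxial disc flanges of radius 99 mm and thickness 21 mm, joined by a core cylinder of radius 48 mm and height 259 mm. The lower flange rests on z = 0 and the three cylinders share a vertical axis.

The spool is on top of the stool.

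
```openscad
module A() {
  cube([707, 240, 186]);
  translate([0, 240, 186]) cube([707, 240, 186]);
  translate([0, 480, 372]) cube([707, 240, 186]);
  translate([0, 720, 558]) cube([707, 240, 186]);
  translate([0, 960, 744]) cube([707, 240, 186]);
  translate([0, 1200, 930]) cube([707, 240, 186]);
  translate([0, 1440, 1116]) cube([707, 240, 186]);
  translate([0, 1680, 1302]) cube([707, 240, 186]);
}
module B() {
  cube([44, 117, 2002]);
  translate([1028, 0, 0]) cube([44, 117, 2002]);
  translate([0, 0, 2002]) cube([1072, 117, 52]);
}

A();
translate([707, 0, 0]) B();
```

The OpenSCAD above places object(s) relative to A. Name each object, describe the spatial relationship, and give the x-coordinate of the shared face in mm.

The staircase's +x face and the door frame's −x face are both at x = 707 mm.

A is a staircase. B is a door frame. The door frame is against the staircase's +x side, with their −y faces flush. The x-coordinate of the shared face is 707 mm.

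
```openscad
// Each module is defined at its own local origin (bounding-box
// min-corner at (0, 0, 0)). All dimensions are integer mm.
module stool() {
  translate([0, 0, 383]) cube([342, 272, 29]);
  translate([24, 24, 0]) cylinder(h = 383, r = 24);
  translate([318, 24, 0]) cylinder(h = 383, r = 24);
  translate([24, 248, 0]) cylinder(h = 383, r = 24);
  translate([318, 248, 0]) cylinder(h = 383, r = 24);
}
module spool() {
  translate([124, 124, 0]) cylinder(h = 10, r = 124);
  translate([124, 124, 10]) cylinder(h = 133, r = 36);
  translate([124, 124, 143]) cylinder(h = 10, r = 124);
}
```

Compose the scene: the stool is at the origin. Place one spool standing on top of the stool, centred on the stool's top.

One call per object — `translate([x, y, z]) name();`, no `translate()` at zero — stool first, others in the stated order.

stool();
translate([47, 12, 412]) spool();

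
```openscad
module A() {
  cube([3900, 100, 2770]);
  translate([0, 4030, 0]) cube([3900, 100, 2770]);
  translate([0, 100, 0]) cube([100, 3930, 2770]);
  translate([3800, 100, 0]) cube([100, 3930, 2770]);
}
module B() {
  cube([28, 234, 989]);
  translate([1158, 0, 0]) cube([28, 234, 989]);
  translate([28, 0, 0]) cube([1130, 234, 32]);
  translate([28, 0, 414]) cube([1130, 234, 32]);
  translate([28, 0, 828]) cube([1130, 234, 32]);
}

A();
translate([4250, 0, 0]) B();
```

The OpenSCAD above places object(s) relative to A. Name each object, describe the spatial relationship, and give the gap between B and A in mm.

The bookshelf's nearest face is 350 mm from the house frame's +x face.

A is a house frame. B is a bookshelf. The bookshelf is on the floor beside the house frame on its +x side. The gap between the bookshelf and the house frame is 350 mm.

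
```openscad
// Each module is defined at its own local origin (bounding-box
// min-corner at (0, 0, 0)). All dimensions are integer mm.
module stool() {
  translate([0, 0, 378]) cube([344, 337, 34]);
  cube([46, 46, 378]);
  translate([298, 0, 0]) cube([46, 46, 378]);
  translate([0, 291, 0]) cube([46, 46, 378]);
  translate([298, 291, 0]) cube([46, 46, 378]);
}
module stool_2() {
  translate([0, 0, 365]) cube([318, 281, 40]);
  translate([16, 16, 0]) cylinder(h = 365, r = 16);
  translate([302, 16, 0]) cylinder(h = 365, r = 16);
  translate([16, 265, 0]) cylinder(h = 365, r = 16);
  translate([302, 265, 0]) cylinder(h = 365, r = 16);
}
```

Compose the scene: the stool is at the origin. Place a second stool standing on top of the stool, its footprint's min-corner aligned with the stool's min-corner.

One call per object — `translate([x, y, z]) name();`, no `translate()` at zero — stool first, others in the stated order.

stool();
translate([0, 0, 412]) stool_2();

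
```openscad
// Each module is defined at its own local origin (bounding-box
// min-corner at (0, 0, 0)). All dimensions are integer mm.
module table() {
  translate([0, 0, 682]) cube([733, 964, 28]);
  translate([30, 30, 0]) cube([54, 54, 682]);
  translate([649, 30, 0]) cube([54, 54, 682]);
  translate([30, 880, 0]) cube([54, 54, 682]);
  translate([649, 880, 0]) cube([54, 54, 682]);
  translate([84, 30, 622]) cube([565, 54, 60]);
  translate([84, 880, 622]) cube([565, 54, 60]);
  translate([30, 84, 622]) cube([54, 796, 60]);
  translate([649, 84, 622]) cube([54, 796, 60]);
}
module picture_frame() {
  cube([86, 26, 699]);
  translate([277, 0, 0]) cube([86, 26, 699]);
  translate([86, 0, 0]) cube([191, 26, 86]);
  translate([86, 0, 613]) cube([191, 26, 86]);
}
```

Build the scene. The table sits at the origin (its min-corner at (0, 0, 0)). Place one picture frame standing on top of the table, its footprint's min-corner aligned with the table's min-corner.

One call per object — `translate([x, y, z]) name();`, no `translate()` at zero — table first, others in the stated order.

table();
translate([0, 0, 710]) picture_frame();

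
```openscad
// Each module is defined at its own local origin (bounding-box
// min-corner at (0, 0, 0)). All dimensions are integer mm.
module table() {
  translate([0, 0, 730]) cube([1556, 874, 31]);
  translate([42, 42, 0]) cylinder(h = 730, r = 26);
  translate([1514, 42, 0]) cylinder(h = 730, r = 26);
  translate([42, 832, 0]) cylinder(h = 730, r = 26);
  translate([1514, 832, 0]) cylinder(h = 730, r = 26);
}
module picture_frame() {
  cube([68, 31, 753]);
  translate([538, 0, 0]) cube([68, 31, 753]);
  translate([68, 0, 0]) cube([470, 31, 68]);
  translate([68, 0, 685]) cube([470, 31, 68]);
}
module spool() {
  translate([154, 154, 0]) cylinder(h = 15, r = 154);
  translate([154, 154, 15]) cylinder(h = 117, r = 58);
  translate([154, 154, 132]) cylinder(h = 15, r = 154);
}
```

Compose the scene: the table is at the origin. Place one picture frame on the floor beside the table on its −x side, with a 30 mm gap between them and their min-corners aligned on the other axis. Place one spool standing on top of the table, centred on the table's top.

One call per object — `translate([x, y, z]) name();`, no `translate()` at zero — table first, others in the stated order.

table();
translate([-636, 0, 0]) picture_frame();
translate([624, 283, 761]) spool();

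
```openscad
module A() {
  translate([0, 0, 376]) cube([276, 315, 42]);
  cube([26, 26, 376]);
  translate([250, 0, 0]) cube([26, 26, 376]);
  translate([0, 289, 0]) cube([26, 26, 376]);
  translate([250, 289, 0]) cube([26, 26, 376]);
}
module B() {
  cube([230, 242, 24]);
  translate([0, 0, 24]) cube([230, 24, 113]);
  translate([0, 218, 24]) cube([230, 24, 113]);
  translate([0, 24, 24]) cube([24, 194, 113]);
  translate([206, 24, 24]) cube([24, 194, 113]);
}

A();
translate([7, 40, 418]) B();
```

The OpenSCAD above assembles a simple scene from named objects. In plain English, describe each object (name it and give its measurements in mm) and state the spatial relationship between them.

A is a simple wooden stool: a rectangular seat 276 mm (x) by 315 mm (y), 42 mm thick, top face at z = 418 mm, on four square legs, each 26×26 mm in cross-section. The legs rest on z = 0, each flush with a corner of the seat.

B is an open-topped rectangular box: outside dimensions 230×242×137 mm, with a uniform wall and base thickness of 24 mm. The base is a full 230×242 slab on the floor; four walls sit on top of the base. The front and back walls (the −y and +y sides) span the full width; the two side walls fit between them.

The open box is on top of the stool.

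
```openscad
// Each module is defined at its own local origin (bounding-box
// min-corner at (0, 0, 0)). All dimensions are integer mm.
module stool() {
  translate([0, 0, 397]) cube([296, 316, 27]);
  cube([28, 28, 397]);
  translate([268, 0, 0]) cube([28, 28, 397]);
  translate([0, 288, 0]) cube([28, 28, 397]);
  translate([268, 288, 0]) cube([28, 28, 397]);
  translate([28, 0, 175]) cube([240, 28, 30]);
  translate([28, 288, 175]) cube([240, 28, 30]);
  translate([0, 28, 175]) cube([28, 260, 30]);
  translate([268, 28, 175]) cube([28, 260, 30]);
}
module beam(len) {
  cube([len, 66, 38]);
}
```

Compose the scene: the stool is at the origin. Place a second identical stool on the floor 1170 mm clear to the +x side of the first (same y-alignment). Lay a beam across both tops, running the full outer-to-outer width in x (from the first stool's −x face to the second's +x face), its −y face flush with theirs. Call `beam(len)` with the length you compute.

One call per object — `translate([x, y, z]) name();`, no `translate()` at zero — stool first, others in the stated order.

stool();
translate([1466, 0, 0]) stool();
translate([0, 0, 424]) beam(1762);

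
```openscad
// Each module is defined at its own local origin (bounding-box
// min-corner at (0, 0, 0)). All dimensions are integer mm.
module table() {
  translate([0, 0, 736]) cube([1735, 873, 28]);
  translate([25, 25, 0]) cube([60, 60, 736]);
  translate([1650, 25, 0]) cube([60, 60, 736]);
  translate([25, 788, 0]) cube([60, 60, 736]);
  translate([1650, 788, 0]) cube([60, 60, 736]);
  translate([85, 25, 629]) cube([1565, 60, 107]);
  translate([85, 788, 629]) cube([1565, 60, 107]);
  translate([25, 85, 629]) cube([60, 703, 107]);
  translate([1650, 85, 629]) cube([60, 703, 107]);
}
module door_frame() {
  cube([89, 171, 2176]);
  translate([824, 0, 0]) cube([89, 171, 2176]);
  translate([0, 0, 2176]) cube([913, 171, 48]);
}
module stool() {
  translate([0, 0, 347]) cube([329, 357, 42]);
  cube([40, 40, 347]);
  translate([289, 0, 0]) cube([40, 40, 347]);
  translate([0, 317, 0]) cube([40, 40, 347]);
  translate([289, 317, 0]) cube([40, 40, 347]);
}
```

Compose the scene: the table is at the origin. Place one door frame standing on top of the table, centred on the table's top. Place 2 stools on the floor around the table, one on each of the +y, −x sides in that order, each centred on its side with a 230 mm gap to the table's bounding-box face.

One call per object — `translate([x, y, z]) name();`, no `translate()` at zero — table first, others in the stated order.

table();
translate([411, 351, 764]) door_frame();
translate([703, 1103, 0]) stool();
translate([-559, 258, 0]) stool();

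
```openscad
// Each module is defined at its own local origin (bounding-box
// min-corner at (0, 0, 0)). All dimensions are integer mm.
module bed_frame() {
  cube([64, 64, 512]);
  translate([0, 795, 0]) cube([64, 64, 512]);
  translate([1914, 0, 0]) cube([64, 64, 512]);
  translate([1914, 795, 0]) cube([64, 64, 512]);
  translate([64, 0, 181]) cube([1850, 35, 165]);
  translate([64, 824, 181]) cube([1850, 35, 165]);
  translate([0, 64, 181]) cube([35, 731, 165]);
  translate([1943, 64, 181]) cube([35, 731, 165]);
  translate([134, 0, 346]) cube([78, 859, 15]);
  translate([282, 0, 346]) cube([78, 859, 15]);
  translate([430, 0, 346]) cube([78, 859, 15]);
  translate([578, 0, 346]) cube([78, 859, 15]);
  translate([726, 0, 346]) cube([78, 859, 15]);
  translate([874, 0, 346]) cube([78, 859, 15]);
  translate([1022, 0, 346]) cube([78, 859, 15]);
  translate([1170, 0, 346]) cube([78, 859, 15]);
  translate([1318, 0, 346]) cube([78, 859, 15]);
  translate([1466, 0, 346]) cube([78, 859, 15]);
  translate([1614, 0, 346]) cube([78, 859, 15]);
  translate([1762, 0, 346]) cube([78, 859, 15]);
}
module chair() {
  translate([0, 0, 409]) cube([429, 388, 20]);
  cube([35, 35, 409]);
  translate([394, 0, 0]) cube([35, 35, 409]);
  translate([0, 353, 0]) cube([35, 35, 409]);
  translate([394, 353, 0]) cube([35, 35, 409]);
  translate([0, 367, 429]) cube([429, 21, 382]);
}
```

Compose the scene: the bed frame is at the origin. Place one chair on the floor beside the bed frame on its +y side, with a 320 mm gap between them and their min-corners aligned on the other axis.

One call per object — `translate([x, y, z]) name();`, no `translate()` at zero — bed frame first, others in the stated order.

bed_frame();
translate([0, 1179, 0]) chair();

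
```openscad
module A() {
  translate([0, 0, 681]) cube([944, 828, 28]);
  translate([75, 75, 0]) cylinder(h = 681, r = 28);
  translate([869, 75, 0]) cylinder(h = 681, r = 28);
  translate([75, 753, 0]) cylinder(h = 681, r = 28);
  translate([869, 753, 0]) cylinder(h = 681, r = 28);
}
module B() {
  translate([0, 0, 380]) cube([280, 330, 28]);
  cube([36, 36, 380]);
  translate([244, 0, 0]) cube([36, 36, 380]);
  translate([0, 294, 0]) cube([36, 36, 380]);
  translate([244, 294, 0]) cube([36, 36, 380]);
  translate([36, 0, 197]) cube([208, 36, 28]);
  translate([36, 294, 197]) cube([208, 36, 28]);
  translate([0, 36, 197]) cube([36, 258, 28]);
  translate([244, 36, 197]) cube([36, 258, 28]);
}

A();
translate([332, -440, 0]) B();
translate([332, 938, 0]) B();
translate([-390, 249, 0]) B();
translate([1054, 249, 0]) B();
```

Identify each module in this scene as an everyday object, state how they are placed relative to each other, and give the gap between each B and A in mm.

A is a table. B is a stool. Four stools sit around the table at the −y, +y, −x, +x sides. The gap between each stool and the table is 110 mm.

Each stool's nearest face is 110 mm from the table's bounding box.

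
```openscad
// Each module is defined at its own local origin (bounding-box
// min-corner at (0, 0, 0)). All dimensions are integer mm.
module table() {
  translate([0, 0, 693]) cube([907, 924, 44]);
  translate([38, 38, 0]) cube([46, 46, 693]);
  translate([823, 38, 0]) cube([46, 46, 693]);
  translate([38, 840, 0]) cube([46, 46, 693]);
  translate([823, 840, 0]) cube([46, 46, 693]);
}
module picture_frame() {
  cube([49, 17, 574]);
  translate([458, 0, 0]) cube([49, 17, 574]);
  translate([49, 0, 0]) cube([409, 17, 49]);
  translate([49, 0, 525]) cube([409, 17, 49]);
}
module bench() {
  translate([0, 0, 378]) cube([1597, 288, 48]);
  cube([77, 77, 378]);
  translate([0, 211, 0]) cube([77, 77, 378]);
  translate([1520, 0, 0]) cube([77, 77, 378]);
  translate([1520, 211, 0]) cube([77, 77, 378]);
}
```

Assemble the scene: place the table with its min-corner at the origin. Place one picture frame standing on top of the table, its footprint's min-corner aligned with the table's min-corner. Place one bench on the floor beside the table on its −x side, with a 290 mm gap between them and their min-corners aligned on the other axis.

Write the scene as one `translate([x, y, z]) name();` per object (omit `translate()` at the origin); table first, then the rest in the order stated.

table();
translate([0, 0, 737]) picture_frame();
translate([-1887, 0, 0]) bench();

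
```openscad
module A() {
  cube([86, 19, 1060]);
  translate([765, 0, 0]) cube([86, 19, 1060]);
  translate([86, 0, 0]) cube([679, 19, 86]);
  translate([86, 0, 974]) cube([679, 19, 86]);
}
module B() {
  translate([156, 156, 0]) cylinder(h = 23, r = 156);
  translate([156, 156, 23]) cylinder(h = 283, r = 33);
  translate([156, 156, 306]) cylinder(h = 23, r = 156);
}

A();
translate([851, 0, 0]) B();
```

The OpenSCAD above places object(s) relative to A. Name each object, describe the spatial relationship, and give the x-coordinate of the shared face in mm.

A is a picture frame. B is a spool. The spool is against the picture frame's +x side, with their −y faces flush. The x-coordinate of the shared face is 851 mm.

The picture frame's +x face and the spool's −x face are both at x = 851 mm.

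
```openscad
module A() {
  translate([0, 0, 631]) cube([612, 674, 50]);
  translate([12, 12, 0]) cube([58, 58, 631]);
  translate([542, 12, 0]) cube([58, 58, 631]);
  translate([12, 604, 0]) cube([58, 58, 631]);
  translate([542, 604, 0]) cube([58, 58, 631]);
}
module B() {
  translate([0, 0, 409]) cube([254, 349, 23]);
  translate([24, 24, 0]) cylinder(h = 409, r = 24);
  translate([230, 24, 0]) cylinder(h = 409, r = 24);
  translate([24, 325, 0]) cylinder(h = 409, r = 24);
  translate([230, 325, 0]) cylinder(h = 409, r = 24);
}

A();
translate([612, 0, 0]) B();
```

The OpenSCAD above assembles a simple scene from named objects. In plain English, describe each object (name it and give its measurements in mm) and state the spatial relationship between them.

A is a table with a 612×674 mm rectangular top, 50 mm thick, top surface at z = 681 mm, supported by four 58×58 mm square legs, each inset 12 mm from the nearest pair of top edges, running from the floor.

B is a simple wooden stool: a rectangular seat 254 mm (x) by 349 mm (y), 23 mm thick, top face at z = 432 mm, on four round legs, each 48 mm in diameter. The legs rest on z = 0, each leg's axis is inset half a diameter from the nearest pair of seat edges (so the leg's bounding box is flush with the corner).

The stool is against the table's +x side, with their −y faces flush.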